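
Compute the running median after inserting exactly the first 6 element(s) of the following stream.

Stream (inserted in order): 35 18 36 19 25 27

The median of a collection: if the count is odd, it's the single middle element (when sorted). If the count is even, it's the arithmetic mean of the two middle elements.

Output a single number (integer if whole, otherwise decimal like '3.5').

Answer: 26

Derivation:
Step 1: insert 35 -> lo=[35] (size 1, max 35) hi=[] (size 0) -> median=35
Step 2: insert 18 -> lo=[18] (size 1, max 18) hi=[35] (size 1, min 35) -> median=26.5
Step 3: insert 36 -> lo=[18, 35] (size 2, max 35) hi=[36] (size 1, min 36) -> median=35
Step 4: insert 19 -> lo=[18, 19] (size 2, max 19) hi=[35, 36] (size 2, min 35) -> median=27
Step 5: insert 25 -> lo=[18, 19, 25] (size 3, max 25) hi=[35, 36] (size 2, min 35) -> median=25
Step 6: insert 27 -> lo=[18, 19, 25] (size 3, max 25) hi=[27, 35, 36] (size 3, min 27) -> median=26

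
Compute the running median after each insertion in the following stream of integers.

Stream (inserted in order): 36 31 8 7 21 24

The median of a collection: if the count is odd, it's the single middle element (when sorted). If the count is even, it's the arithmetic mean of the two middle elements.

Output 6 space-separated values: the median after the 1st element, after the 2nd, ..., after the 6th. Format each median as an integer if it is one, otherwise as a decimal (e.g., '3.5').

Step 1: insert 36 -> lo=[36] (size 1, max 36) hi=[] (size 0) -> median=36
Step 2: insert 31 -> lo=[31] (size 1, max 31) hi=[36] (size 1, min 36) -> median=33.5
Step 3: insert 8 -> lo=[8, 31] (size 2, max 31) hi=[36] (size 1, min 36) -> median=31
Step 4: insert 7 -> lo=[7, 8] (size 2, max 8) hi=[31, 36] (size 2, min 31) -> median=19.5
Step 5: insert 21 -> lo=[7, 8, 21] (size 3, max 21) hi=[31, 36] (size 2, min 31) -> median=21
Step 6: insert 24 -> lo=[7, 8, 21] (size 3, max 21) hi=[24, 31, 36] (size 3, min 24) -> median=22.5

Answer: 36 33.5 31 19.5 21 22.5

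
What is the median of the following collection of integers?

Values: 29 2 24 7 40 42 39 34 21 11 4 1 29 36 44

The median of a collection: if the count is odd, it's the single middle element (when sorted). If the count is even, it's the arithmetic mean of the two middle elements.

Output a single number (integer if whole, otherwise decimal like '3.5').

Answer: 29

Derivation:
Step 1: insert 29 -> lo=[29] (size 1, max 29) hi=[] (size 0) -> median=29
Step 2: insert 2 -> lo=[2] (size 1, max 2) hi=[29] (size 1, min 29) -> median=15.5
Step 3: insert 24 -> lo=[2, 24] (size 2, max 24) hi=[29] (size 1, min 29) -> median=24
Step 4: insert 7 -> lo=[2, 7] (size 2, max 7) hi=[24, 29] (size 2, min 24) -> median=15.5
Step 5: insert 40 -> lo=[2, 7, 24] (size 3, max 24) hi=[29, 40] (size 2, min 29) -> median=24
Step 6: insert 42 -> lo=[2, 7, 24] (size 3, max 24) hi=[29, 40, 42] (size 3, min 29) -> median=26.5
Step 7: insert 39 -> lo=[2, 7, 24, 29] (size 4, max 29) hi=[39, 40, 42] (size 3, min 39) -> median=29
Step 8: insert 34 -> lo=[2, 7, 24, 29] (size 4, max 29) hi=[34, 39, 40, 42] (size 4, min 34) -> median=31.5
Step 9: insert 21 -> lo=[2, 7, 21, 24, 29] (size 5, max 29) hi=[34, 39, 40, 42] (size 4, min 34) -> median=29
Step 10: insert 11 -> lo=[2, 7, 11, 21, 24] (size 5, max 24) hi=[29, 34, 39, 40, 42] (size 5, min 29) -> median=26.5
Step 11: insert 4 -> lo=[2, 4, 7, 11, 21, 24] (size 6, max 24) hi=[29, 34, 39, 40, 42] (size 5, min 29) -> median=24
Step 12: insert 1 -> lo=[1, 2, 4, 7, 11, 21] (size 6, max 21) hi=[24, 29, 34, 39, 40, 42] (size 6, min 24) -> median=22.5
Step 13: insert 29 -> lo=[1, 2, 4, 7, 11, 21, 24] (size 7, max 24) hi=[29, 29, 34, 39, 40, 42] (size 6, min 29) -> median=24
Step 14: insert 36 -> lo=[1, 2, 4, 7, 11, 21, 24] (size 7, max 24) hi=[29, 29, 34, 36, 39, 40, 42] (size 7, min 29) -> median=26.5
Step 15: insert 44 -> lo=[1, 2, 4, 7, 11, 21, 24, 29] (size 8, max 29) hi=[29, 34, 36, 39, 40, 42, 44] (size 7, min 29) -> median=29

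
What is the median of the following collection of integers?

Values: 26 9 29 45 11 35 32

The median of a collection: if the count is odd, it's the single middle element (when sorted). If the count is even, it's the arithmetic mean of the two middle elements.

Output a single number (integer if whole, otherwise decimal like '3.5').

Answer: 29

Derivation:
Step 1: insert 26 -> lo=[26] (size 1, max 26) hi=[] (size 0) -> median=26
Step 2: insert 9 -> lo=[9] (size 1, max 9) hi=[26] (size 1, min 26) -> median=17.5
Step 3: insert 29 -> lo=[9, 26] (size 2, max 26) hi=[29] (size 1, min 29) -> median=26
Step 4: insert 45 -> lo=[9, 26] (size 2, max 26) hi=[29, 45] (size 2, min 29) -> median=27.5
Step 5: insert 11 -> lo=[9, 11, 26] (size 3, max 26) hi=[29, 45] (size 2, min 29) -> median=26
Step 6: insert 35 -> lo=[9, 11, 26] (size 3, max 26) hi=[29, 35, 45] (size 3, min 29) -> median=27.5
Step 7: insert 32 -> lo=[9, 11, 26, 29] (size 4, max 29) hi=[32, 35, 45] (size 3, min 32) -> median=29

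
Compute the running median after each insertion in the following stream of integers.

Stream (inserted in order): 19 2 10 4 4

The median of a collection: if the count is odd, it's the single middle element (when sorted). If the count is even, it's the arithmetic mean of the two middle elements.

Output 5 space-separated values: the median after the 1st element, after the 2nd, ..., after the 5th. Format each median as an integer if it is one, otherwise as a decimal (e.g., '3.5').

Step 1: insert 19 -> lo=[19] (size 1, max 19) hi=[] (size 0) -> median=19
Step 2: insert 2 -> lo=[2] (size 1, max 2) hi=[19] (size 1, min 19) -> median=10.5
Step 3: insert 10 -> lo=[2, 10] (size 2, max 10) hi=[19] (size 1, min 19) -> median=10
Step 4: insert 4 -> lo=[2, 4] (size 2, max 4) hi=[10, 19] (size 2, min 10) -> median=7
Step 5: insert 4 -> lo=[2, 4, 4] (size 3, max 4) hi=[10, 19] (size 2, min 10) -> median=4

Answer: 19 10.5 10 7 4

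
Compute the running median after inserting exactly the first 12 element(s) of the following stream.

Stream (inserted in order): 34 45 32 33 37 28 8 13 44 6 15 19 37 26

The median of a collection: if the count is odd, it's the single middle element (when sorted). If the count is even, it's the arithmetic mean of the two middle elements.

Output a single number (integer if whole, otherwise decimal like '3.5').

Answer: 30

Derivation:
Step 1: insert 34 -> lo=[34] (size 1, max 34) hi=[] (size 0) -> median=34
Step 2: insert 45 -> lo=[34] (size 1, max 34) hi=[45] (size 1, min 45) -> median=39.5
Step 3: insert 32 -> lo=[32, 34] (size 2, max 34) hi=[45] (size 1, min 45) -> median=34
Step 4: insert 33 -> lo=[32, 33] (size 2, max 33) hi=[34, 45] (size 2, min 34) -> median=33.5
Step 5: insert 37 -> lo=[32, 33, 34] (size 3, max 34) hi=[37, 45] (size 2, min 37) -> median=34
Step 6: insert 28 -> lo=[28, 32, 33] (size 3, max 33) hi=[34, 37, 45] (size 3, min 34) -> median=33.5
Step 7: insert 8 -> lo=[8, 28, 32, 33] (size 4, max 33) hi=[34, 37, 45] (size 3, min 34) -> median=33
Step 8: insert 13 -> lo=[8, 13, 28, 32] (size 4, max 32) hi=[33, 34, 37, 45] (size 4, min 33) -> median=32.5
Step 9: insert 44 -> lo=[8, 13, 28, 32, 33] (size 5, max 33) hi=[34, 37, 44, 45] (size 4, min 34) -> median=33
Step 10: insert 6 -> lo=[6, 8, 13, 28, 32] (size 5, max 32) hi=[33, 34, 37, 44, 45] (size 5, min 33) -> median=32.5
Step 11: insert 15 -> lo=[6, 8, 13, 15, 28, 32] (size 6, max 32) hi=[33, 34, 37, 44, 45] (size 5, min 33) -> median=32
Step 12: insert 19 -> lo=[6, 8, 13, 15, 19, 28] (size 6, max 28) hi=[32, 33, 34, 37, 44, 45] (size 6, min 32) -> median=30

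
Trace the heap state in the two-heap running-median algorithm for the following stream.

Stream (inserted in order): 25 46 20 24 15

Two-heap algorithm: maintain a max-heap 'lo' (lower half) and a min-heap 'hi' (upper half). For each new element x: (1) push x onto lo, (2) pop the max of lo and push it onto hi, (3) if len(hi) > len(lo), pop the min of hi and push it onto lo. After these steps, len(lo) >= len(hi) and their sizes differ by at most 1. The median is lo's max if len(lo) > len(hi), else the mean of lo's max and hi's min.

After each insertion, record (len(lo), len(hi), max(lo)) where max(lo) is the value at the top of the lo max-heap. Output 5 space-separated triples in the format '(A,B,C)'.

Answer: (1,0,25) (1,1,25) (2,1,25) (2,2,24) (3,2,24)

Derivation:
Step 1: insert 25 -> lo=[25] hi=[] -> (len(lo)=1, len(hi)=0, max(lo)=25)
Step 2: insert 46 -> lo=[25] hi=[46] -> (len(lo)=1, len(hi)=1, max(lo)=25)
Step 3: insert 20 -> lo=[20, 25] hi=[46] -> (len(lo)=2, len(hi)=1, max(lo)=25)
Step 4: insert 24 -> lo=[20, 24] hi=[25, 46] -> (len(lo)=2, len(hi)=2, max(lo)=24)
Step 5: insert 15 -> lo=[15, 20, 24] hi=[25, 46] -> (len(lo)=3, len(hi)=2, max(lo)=24)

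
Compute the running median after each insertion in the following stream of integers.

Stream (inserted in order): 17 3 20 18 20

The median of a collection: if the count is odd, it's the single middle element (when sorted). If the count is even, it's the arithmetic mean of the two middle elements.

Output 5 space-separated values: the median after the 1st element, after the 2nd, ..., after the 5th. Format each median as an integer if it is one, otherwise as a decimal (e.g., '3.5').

Answer: 17 10 17 17.5 18

Derivation:
Step 1: insert 17 -> lo=[17] (size 1, max 17) hi=[] (size 0) -> median=17
Step 2: insert 3 -> lo=[3] (size 1, max 3) hi=[17] (size 1, min 17) -> median=10
Step 3: insert 20 -> lo=[3, 17] (size 2, max 17) hi=[20] (size 1, min 20) -> median=17
Step 4: insert 18 -> lo=[3, 17] (size 2, max 17) hi=[18, 20] (size 2, min 18) -> median=17.5
Step 5: insert 20 -> lo=[3, 17, 18] (size 3, max 18) hi=[20, 20] (size 2, min 20) -> median=18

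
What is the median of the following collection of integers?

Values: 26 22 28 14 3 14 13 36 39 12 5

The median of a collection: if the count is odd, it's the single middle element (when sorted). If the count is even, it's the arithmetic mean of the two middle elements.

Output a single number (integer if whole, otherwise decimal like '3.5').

Answer: 14

Derivation:
Step 1: insert 26 -> lo=[26] (size 1, max 26) hi=[] (size 0) -> median=26
Step 2: insert 22 -> lo=[22] (size 1, max 22) hi=[26] (size 1, min 26) -> median=24
Step 3: insert 28 -> lo=[22, 26] (size 2, max 26) hi=[28] (size 1, min 28) -> median=26
Step 4: insert 14 -> lo=[14, 22] (size 2, max 22) hi=[26, 28] (size 2, min 26) -> median=24
Step 5: insert 3 -> lo=[3, 14, 22] (size 3, max 22) hi=[26, 28] (size 2, min 26) -> median=22
Step 6: insert 14 -> lo=[3, 14, 14] (size 3, max 14) hi=[22, 26, 28] (size 3, min 22) -> median=18
Step 7: insert 13 -> lo=[3, 13, 14, 14] (size 4, max 14) hi=[22, 26, 28] (size 3, min 22) -> median=14
Step 8: insert 36 -> lo=[3, 13, 14, 14] (size 4, max 14) hi=[22, 26, 28, 36] (size 4, min 22) -> median=18
Step 9: insert 39 -> lo=[3, 13, 14, 14, 22] (size 5, max 22) hi=[26, 28, 36, 39] (size 4, min 26) -> median=22
Step 10: insert 12 -> lo=[3, 12, 13, 14, 14] (size 5, max 14) hi=[22, 26, 28, 36, 39] (size 5, min 22) -> median=18
Step 11: insert 5 -> lo=[3, 5, 12, 13, 14, 14] (size 6, max 14) hi=[22, 26, 28, 36, 39] (size 5, min 22) -> median=14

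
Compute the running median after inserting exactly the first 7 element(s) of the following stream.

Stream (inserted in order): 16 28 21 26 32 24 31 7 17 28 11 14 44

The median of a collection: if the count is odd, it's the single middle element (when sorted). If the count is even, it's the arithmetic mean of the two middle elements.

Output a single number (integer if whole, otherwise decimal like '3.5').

Answer: 26

Derivation:
Step 1: insert 16 -> lo=[16] (size 1, max 16) hi=[] (size 0) -> median=16
Step 2: insert 28 -> lo=[16] (size 1, max 16) hi=[28] (size 1, min 28) -> median=22
Step 3: insert 21 -> lo=[16, 21] (size 2, max 21) hi=[28] (size 1, min 28) -> median=21
Step 4: insert 26 -> lo=[16, 21] (size 2, max 21) hi=[26, 28] (size 2, min 26) -> median=23.5
Step 5: insert 32 -> lo=[16, 21, 26] (size 3, max 26) hi=[28, 32] (size 2, min 28) -> median=26
Step 6: insert 24 -> lo=[16, 21, 24] (size 3, max 24) hi=[26, 28, 32] (size 3, min 26) -> median=25
Step 7: insert 31 -> lo=[16, 21, 24, 26] (size 4, max 26) hi=[28, 31, 32] (size 3, min 28) -> median=26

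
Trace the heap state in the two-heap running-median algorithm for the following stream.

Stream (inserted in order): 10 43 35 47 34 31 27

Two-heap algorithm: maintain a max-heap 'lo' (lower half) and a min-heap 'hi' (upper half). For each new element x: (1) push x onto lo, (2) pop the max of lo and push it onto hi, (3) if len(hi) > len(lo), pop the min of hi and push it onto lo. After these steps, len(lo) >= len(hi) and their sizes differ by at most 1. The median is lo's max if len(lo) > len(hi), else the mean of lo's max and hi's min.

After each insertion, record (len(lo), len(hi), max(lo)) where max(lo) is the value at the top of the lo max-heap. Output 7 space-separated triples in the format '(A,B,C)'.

Answer: (1,0,10) (1,1,10) (2,1,35) (2,2,35) (3,2,35) (3,3,34) (4,3,34)

Derivation:
Step 1: insert 10 -> lo=[10] hi=[] -> (len(lo)=1, len(hi)=0, max(lo)=10)
Step 2: insert 43 -> lo=[10] hi=[43] -> (len(lo)=1, len(hi)=1, max(lo)=10)
Step 3: insert 35 -> lo=[10, 35] hi=[43] -> (len(lo)=2, len(hi)=1, max(lo)=35)
Step 4: insert 47 -> lo=[10, 35] hi=[43, 47] -> (len(lo)=2, len(hi)=2, max(lo)=35)
Step 5: insert 34 -> lo=[10, 34, 35] hi=[43, 47] -> (len(lo)=3, len(hi)=2, max(lo)=35)
Step 6: insert 31 -> lo=[10, 31, 34] hi=[35, 43, 47] -> (len(lo)=3, len(hi)=3, max(lo)=34)
Step 7: insert 27 -> lo=[10, 27, 31, 34] hi=[35, 43, 47] -> (len(lo)=4, len(hi)=3, max(lo)=34)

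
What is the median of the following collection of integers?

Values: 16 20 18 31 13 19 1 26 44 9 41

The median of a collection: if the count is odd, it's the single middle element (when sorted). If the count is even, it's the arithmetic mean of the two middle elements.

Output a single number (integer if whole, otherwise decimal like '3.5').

Answer: 19

Derivation:
Step 1: insert 16 -> lo=[16] (size 1, max 16) hi=[] (size 0) -> median=16
Step 2: insert 20 -> lo=[16] (size 1, max 16) hi=[20] (size 1, min 20) -> median=18
Step 3: insert 18 -> lo=[16, 18] (size 2, max 18) hi=[20] (size 1, min 20) -> median=18
Step 4: insert 31 -> lo=[16, 18] (size 2, max 18) hi=[20, 31] (size 2, min 20) -> median=19
Step 5: insert 13 -> lo=[13, 16, 18] (size 3, max 18) hi=[20, 31] (size 2, min 20) -> median=18
Step 6: insert 19 -> lo=[13, 16, 18] (size 3, max 18) hi=[19, 20, 31] (size 3, min 19) -> median=18.5
Step 7: insert 1 -> lo=[1, 13, 16, 18] (size 4, max 18) hi=[19, 20, 31] (size 3, min 19) -> median=18
Step 8: insert 26 -> lo=[1, 13, 16, 18] (size 4, max 18) hi=[19, 20, 26, 31] (size 4, min 19) -> median=18.5
Step 9: insert 44 -> lo=[1, 13, 16, 18, 19] (size 5, max 19) hi=[20, 26, 31, 44] (size 4, min 20) -> median=19
Step 10: insert 9 -> lo=[1, 9, 13, 16, 18] (size 5, max 18) hi=[19, 20, 26, 31, 44] (size 5, min 19) -> median=18.5
Step 11: insert 41 -> lo=[1, 9, 13, 16, 18, 19] (size 6, max 19) hi=[20, 26, 31, 41, 44] (size 5, min 20) -> median=19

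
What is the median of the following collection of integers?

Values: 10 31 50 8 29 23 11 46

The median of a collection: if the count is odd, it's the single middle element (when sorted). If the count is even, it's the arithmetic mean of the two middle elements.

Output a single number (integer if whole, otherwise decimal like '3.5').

Step 1: insert 10 -> lo=[10] (size 1, max 10) hi=[] (size 0) -> median=10
Step 2: insert 31 -> lo=[10] (size 1, max 10) hi=[31] (size 1, min 31) -> median=20.5
Step 3: insert 50 -> lo=[10, 31] (size 2, max 31) hi=[50] (size 1, min 50) -> median=31
Step 4: insert 8 -> lo=[8, 10] (size 2, max 10) hi=[31, 50] (size 2, min 31) -> median=20.5
Step 5: insert 29 -> lo=[8, 10, 29] (size 3, max 29) hi=[31, 50] (size 2, min 31) -> median=29
Step 6: insert 23 -> lo=[8, 10, 23] (size 3, max 23) hi=[29, 31, 50] (size 3, min 29) -> median=26
Step 7: insert 11 -> lo=[8, 10, 11, 23] (size 4, max 23) hi=[29, 31, 50] (size 3, min 29) -> median=23
Step 8: insert 46 -> lo=[8, 10, 11, 23] (size 4, max 23) hi=[29, 31, 46, 50] (size 4, min 29) -> median=26

Answer: 26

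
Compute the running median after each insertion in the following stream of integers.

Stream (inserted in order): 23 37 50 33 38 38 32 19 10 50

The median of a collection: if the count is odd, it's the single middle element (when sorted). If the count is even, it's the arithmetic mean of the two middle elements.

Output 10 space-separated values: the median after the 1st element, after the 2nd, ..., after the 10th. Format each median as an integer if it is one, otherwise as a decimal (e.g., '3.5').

Answer: 23 30 37 35 37 37.5 37 35 33 35

Derivation:
Step 1: insert 23 -> lo=[23] (size 1, max 23) hi=[] (size 0) -> median=23
Step 2: insert 37 -> lo=[23] (size 1, max 23) hi=[37] (size 1, min 37) -> median=30
Step 3: insert 50 -> lo=[23, 37] (size 2, max 37) hi=[50] (size 1, min 50) -> median=37
Step 4: insert 33 -> lo=[23, 33] (size 2, max 33) hi=[37, 50] (size 2, min 37) -> median=35
Step 5: insert 38 -> lo=[23, 33, 37] (size 3, max 37) hi=[38, 50] (size 2, min 38) -> median=37
Step 6: insert 38 -> lo=[23, 33, 37] (size 3, max 37) hi=[38, 38, 50] (size 3, min 38) -> median=37.5
Step 7: insert 32 -> lo=[23, 32, 33, 37] (size 4, max 37) hi=[38, 38, 50] (size 3, min 38) -> median=37
Step 8: insert 19 -> lo=[19, 23, 32, 33] (size 4, max 33) hi=[37, 38, 38, 50] (size 4, min 37) -> median=35
Step 9: insert 10 -> lo=[10, 19, 23, 32, 33] (size 5, max 33) hi=[37, 38, 38, 50] (size 4, min 37) -> median=33
Step 10: insert 50 -> lo=[10, 19, 23, 32, 33] (size 5, max 33) hi=[37, 38, 38, 50, 50] (size 5, min 37) -> median=35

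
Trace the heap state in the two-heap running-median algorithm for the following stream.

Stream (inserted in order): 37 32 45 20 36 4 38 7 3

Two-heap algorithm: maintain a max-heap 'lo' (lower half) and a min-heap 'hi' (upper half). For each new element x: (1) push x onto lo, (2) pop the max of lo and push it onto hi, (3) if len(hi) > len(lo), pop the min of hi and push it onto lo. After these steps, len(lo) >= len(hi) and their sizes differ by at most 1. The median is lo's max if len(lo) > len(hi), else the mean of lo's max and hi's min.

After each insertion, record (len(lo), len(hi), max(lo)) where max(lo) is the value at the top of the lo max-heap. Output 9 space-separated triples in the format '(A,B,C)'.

Answer: (1,0,37) (1,1,32) (2,1,37) (2,2,32) (3,2,36) (3,3,32) (4,3,36) (4,4,32) (5,4,32)

Derivation:
Step 1: insert 37 -> lo=[37] hi=[] -> (len(lo)=1, len(hi)=0, max(lo)=37)
Step 2: insert 32 -> lo=[32] hi=[37] -> (len(lo)=1, len(hi)=1, max(lo)=32)
Step 3: insert 45 -> lo=[32, 37] hi=[45] -> (len(lo)=2, len(hi)=1, max(lo)=37)
Step 4: insert 20 -> lo=[20, 32] hi=[37, 45] -> (len(lo)=2, len(hi)=2, max(lo)=32)
Step 5: insert 36 -> lo=[20, 32, 36] hi=[37, 45] -> (len(lo)=3, len(hi)=2, max(lo)=36)
Step 6: insert 4 -> lo=[4, 20, 32] hi=[36, 37, 45] -> (len(lo)=3, len(hi)=3, max(lo)=32)
Step 7: insert 38 -> lo=[4, 20, 32, 36] hi=[37, 38, 45] -> (len(lo)=4, len(hi)=3, max(lo)=36)
Step 8: insert 7 -> lo=[4, 7, 20, 32] hi=[36, 37, 38, 45] -> (len(lo)=4, len(hi)=4, max(lo)=32)
Step 9: insert 3 -> lo=[3, 4, 7, 20, 32] hi=[36, 37, 38, 45] -> (len(lo)=5, len(hi)=4, max(lo)=32)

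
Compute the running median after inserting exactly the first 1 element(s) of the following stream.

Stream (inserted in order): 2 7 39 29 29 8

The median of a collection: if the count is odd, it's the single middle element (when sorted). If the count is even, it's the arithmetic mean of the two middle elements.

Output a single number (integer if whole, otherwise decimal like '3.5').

Step 1: insert 2 -> lo=[2] (size 1, max 2) hi=[] (size 0) -> median=2

Answer: 2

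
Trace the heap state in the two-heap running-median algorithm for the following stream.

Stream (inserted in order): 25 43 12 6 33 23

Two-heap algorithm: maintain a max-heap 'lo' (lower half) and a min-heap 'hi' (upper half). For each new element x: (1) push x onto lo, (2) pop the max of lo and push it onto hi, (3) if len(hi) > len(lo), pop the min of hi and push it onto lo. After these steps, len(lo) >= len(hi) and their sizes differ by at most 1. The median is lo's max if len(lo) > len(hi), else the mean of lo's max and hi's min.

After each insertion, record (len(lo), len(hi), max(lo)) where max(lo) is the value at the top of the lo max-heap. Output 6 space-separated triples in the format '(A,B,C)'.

Step 1: insert 25 -> lo=[25] hi=[] -> (len(lo)=1, len(hi)=0, max(lo)=25)
Step 2: insert 43 -> lo=[25] hi=[43] -> (len(lo)=1, len(hi)=1, max(lo)=25)
Step 3: insert 12 -> lo=[12, 25] hi=[43] -> (len(lo)=2, len(hi)=1, max(lo)=25)
Step 4: insert 6 -> lo=[6, 12] hi=[25, 43] -> (len(lo)=2, len(hi)=2, max(lo)=12)
Step 5: insert 33 -> lo=[6, 12, 25] hi=[33, 43] -> (len(lo)=3, len(hi)=2, max(lo)=25)
Step 6: insert 23 -> lo=[6, 12, 23] hi=[25, 33, 43] -> (len(lo)=3, len(hi)=3, max(lo)=23)

Answer: (1,0,25) (1,1,25) (2,1,25) (2,2,12) (3,2,25) (3,3,23)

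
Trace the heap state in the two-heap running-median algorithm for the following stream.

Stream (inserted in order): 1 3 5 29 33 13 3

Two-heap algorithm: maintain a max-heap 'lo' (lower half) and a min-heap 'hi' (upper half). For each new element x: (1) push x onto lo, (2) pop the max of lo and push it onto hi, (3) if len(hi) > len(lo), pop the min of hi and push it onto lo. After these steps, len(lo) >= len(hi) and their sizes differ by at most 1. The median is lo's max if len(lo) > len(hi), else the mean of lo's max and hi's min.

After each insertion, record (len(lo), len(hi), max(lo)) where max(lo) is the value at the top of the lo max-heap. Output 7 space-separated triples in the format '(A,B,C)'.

Answer: (1,0,1) (1,1,1) (2,1,3) (2,2,3) (3,2,5) (3,3,5) (4,3,5)

Derivation:
Step 1: insert 1 -> lo=[1] hi=[] -> (len(lo)=1, len(hi)=0, max(lo)=1)
Step 2: insert 3 -> lo=[1] hi=[3] -> (len(lo)=1, len(hi)=1, max(lo)=1)
Step 3: insert 5 -> lo=[1, 3] hi=[5] -> (len(lo)=2, len(hi)=1, max(lo)=3)
Step 4: insert 29 -> lo=[1, 3] hi=[5, 29] -> (len(lo)=2, len(hi)=2, max(lo)=3)
Step 5: insert 33 -> lo=[1, 3, 5] hi=[29, 33] -> (len(lo)=3, len(hi)=2, max(lo)=5)
Step 6: insert 13 -> lo=[1, 3, 5] hi=[13, 29, 33] -> (len(lo)=3, len(hi)=3, max(lo)=5)
Step 7: insert 3 -> lo=[1, 3, 3, 5] hi=[13, 29, 33] -> (len(lo)=4, len(hi)=3, max(lo)=5)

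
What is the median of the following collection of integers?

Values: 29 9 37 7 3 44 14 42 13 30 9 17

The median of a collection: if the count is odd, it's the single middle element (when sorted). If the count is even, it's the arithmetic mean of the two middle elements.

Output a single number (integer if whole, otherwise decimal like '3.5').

Step 1: insert 29 -> lo=[29] (size 1, max 29) hi=[] (size 0) -> median=29
Step 2: insert 9 -> lo=[9] (size 1, max 9) hi=[29] (size 1, min 29) -> median=19
Step 3: insert 37 -> lo=[9, 29] (size 2, max 29) hi=[37] (size 1, min 37) -> median=29
Step 4: insert 7 -> lo=[7, 9] (size 2, max 9) hi=[29, 37] (size 2, min 29) -> median=19
Step 5: insert 3 -> lo=[3, 7, 9] (size 3, max 9) hi=[29, 37] (size 2, min 29) -> median=9
Step 6: insert 44 -> lo=[3, 7, 9] (size 3, max 9) hi=[29, 37, 44] (size 3, min 29) -> median=19
Step 7: insert 14 -> lo=[3, 7, 9, 14] (size 4, max 14) hi=[29, 37, 44] (size 3, min 29) -> median=14
Step 8: insert 42 -> lo=[3, 7, 9, 14] (size 4, max 14) hi=[29, 37, 42, 44] (size 4, min 29) -> median=21.5
Step 9: insert 13 -> lo=[3, 7, 9, 13, 14] (size 5, max 14) hi=[29, 37, 42, 44] (size 4, min 29) -> median=14
Step 10: insert 30 -> lo=[3, 7, 9, 13, 14] (size 5, max 14) hi=[29, 30, 37, 42, 44] (size 5, min 29) -> median=21.5
Step 11: insert 9 -> lo=[3, 7, 9, 9, 13, 14] (size 6, max 14) hi=[29, 30, 37, 42, 44] (size 5, min 29) -> median=14
Step 12: insert 17 -> lo=[3, 7, 9, 9, 13, 14] (size 6, max 14) hi=[17, 29, 30, 37, 42, 44] (size 6, min 17) -> median=15.5

Answer: 15.5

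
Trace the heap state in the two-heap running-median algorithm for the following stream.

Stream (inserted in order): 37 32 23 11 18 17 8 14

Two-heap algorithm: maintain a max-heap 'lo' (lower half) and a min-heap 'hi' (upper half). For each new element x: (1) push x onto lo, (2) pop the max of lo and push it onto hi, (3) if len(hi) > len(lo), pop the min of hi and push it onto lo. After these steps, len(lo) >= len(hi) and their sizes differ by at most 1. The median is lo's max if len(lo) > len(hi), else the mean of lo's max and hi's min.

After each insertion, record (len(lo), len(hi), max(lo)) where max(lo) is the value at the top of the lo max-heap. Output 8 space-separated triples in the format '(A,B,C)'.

Step 1: insert 37 -> lo=[37] hi=[] -> (len(lo)=1, len(hi)=0, max(lo)=37)
Step 2: insert 32 -> lo=[32] hi=[37] -> (len(lo)=1, len(hi)=1, max(lo)=32)
Step 3: insert 23 -> lo=[23, 32] hi=[37] -> (len(lo)=2, len(hi)=1, max(lo)=32)
Step 4: insert 11 -> lo=[11, 23] hi=[32, 37] -> (len(lo)=2, len(hi)=2, max(lo)=23)
Step 5: insert 18 -> lo=[11, 18, 23] hi=[32, 37] -> (len(lo)=3, len(hi)=2, max(lo)=23)
Step 6: insert 17 -> lo=[11, 17, 18] hi=[23, 32, 37] -> (len(lo)=3, len(hi)=3, max(lo)=18)
Step 7: insert 8 -> lo=[8, 11, 17, 18] hi=[23, 32, 37] -> (len(lo)=4, len(hi)=3, max(lo)=18)
Step 8: insert 14 -> lo=[8, 11, 14, 17] hi=[18, 23, 32, 37] -> (len(lo)=4, len(hi)=4, max(lo)=17)

Answer: (1,0,37) (1,1,32) (2,1,32) (2,2,23) (3,2,23) (3,3,18) (4,3,18) (4,4,17)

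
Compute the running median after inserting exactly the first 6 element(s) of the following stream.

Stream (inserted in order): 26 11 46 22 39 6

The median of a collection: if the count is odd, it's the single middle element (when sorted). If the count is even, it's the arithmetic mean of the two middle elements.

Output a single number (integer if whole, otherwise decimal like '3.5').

Answer: 24

Derivation:
Step 1: insert 26 -> lo=[26] (size 1, max 26) hi=[] (size 0) -> median=26
Step 2: insert 11 -> lo=[11] (size 1, max 11) hi=[26] (size 1, min 26) -> median=18.5
Step 3: insert 46 -> lo=[11, 26] (size 2, max 26) hi=[46] (size 1, min 46) -> median=26
Step 4: insert 22 -> lo=[11, 22] (size 2, max 22) hi=[26, 46] (size 2, min 26) -> median=24
Step 5: insert 39 -> lo=[11, 22, 26] (size 3, max 26) hi=[39, 46] (size 2, min 39) -> median=26
Step 6: insert 6 -> lo=[6, 11, 22] (size 3, max 22) hi=[26, 39, 46] (size 3, min 26) -> median=24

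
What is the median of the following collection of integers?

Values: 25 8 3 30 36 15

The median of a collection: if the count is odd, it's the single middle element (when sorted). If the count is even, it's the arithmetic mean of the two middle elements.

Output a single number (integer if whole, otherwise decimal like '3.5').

Answer: 20

Derivation:
Step 1: insert 25 -> lo=[25] (size 1, max 25) hi=[] (size 0) -> median=25
Step 2: insert 8 -> lo=[8] (size 1, max 8) hi=[25] (size 1, min 25) -> median=16.5
Step 3: insert 3 -> lo=[3, 8] (size 2, max 8) hi=[25] (size 1, min 25) -> median=8
Step 4: insert 30 -> lo=[3, 8] (size 2, max 8) hi=[25, 30] (size 2, min 25) -> median=16.5
Step 5: insert 36 -> lo=[3, 8, 25] (size 3, max 25) hi=[30, 36] (size 2, min 30) -> median=25
Step 6: insert 15 -> lo=[3, 8, 15] (size 3, max 15) hi=[25, 30, 36] (size 3, min 25) -> median=20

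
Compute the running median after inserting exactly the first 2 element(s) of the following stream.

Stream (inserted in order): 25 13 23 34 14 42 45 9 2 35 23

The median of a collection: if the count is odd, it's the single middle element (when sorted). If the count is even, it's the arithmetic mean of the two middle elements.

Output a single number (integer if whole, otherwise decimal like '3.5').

Step 1: insert 25 -> lo=[25] (size 1, max 25) hi=[] (size 0) -> median=25
Step 2: insert 13 -> lo=[13] (size 1, max 13) hi=[25] (size 1, min 25) -> median=19

Answer: 19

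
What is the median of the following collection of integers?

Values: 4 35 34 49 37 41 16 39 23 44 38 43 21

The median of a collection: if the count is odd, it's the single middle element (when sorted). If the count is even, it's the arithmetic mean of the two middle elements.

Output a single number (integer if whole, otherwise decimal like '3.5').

Answer: 37

Derivation:
Step 1: insert 4 -> lo=[4] (size 1, max 4) hi=[] (size 0) -> median=4
Step 2: insert 35 -> lo=[4] (size 1, max 4) hi=[35] (size 1, min 35) -> median=19.5
Step 3: insert 34 -> lo=[4, 34] (size 2, max 34) hi=[35] (size 1, min 35) -> median=34
Step 4: insert 49 -> lo=[4, 34] (size 2, max 34) hi=[35, 49] (size 2, min 35) -> median=34.5
Step 5: insert 37 -> lo=[4, 34, 35] (size 3, max 35) hi=[37, 49] (size 2, min 37) -> median=35
Step 6: insert 41 -> lo=[4, 34, 35] (size 3, max 35) hi=[37, 41, 49] (size 3, min 37) -> median=36
Step 7: insert 16 -> lo=[4, 16, 34, 35] (size 4, max 35) hi=[37, 41, 49] (size 3, min 37) -> median=35
Step 8: insert 39 -> lo=[4, 16, 34, 35] (size 4, max 35) hi=[37, 39, 41, 49] (size 4, min 37) -> median=36
Step 9: insert 23 -> lo=[4, 16, 23, 34, 35] (size 5, max 35) hi=[37, 39, 41, 49] (size 4, min 37) -> median=35
Step 10: insert 44 -> lo=[4, 16, 23, 34, 35] (size 5, max 35) hi=[37, 39, 41, 44, 49] (size 5, min 37) -> median=36
Step 11: insert 38 -> lo=[4, 16, 23, 34, 35, 37] (size 6, max 37) hi=[38, 39, 41, 44, 49] (size 5, min 38) -> median=37
Step 12: insert 43 -> lo=[4, 16, 23, 34, 35, 37] (size 6, max 37) hi=[38, 39, 41, 43, 44, 49] (size 6, min 38) -> median=37.5
Step 13: insert 21 -> lo=[4, 16, 21, 23, 34, 35, 37] (size 7, max 37) hi=[38, 39, 41, 43, 44, 49] (size 6, min 38) -> median=37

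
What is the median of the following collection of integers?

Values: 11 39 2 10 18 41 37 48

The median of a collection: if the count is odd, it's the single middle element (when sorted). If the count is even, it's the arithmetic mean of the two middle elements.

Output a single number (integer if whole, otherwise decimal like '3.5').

Answer: 27.5

Derivation:
Step 1: insert 11 -> lo=[11] (size 1, max 11) hi=[] (size 0) -> median=11
Step 2: insert 39 -> lo=[11] (size 1, max 11) hi=[39] (size 1, min 39) -> median=25
Step 3: insert 2 -> lo=[2, 11] (size 2, max 11) hi=[39] (size 1, min 39) -> median=11
Step 4: insert 10 -> lo=[2, 10] (size 2, max 10) hi=[11, 39] (size 2, min 11) -> median=10.5
Step 5: insert 18 -> lo=[2, 10, 11] (size 3, max 11) hi=[18, 39] (size 2, min 18) -> median=11
Step 6: insert 41 -> lo=[2, 10, 11] (size 3, max 11) hi=[18, 39, 41] (size 3, min 18) -> median=14.5
Step 7: insert 37 -> lo=[2, 10, 11, 18] (size 4, max 18) hi=[37, 39, 41] (size 3, min 37) -> median=18
Step 8: insert 48 -> lo=[2, 10, 11, 18] (size 4, max 18) hi=[37, 39, 41, 48] (size 4, min 37) -> median=27.5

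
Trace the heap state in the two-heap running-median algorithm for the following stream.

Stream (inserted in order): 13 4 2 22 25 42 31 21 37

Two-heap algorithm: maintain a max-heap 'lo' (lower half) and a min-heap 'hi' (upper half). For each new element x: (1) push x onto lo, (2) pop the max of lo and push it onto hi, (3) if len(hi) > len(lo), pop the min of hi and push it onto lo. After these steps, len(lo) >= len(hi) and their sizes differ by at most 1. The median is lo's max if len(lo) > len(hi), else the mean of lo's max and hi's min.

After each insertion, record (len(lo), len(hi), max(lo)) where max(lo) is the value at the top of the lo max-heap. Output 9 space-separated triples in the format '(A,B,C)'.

Step 1: insert 13 -> lo=[13] hi=[] -> (len(lo)=1, len(hi)=0, max(lo)=13)
Step 2: insert 4 -> lo=[4] hi=[13] -> (len(lo)=1, len(hi)=1, max(lo)=4)
Step 3: insert 2 -> lo=[2, 4] hi=[13] -> (len(lo)=2, len(hi)=1, max(lo)=4)
Step 4: insert 22 -> lo=[2, 4] hi=[13, 22] -> (len(lo)=2, len(hi)=2, max(lo)=4)
Step 5: insert 25 -> lo=[2, 4, 13] hi=[22, 25] -> (len(lo)=3, len(hi)=2, max(lo)=13)
Step 6: insert 42 -> lo=[2, 4, 13] hi=[22, 25, 42] -> (len(lo)=3, len(hi)=3, max(lo)=13)
Step 7: insert 31 -> lo=[2, 4, 13, 22] hi=[25, 31, 42] -> (len(lo)=4, len(hi)=3, max(lo)=22)
Step 8: insert 21 -> lo=[2, 4, 13, 21] hi=[22, 25, 31, 42] -> (len(lo)=4, len(hi)=4, max(lo)=21)
Step 9: insert 37 -> lo=[2, 4, 13, 21, 22] hi=[25, 31, 37, 42] -> (len(lo)=5, len(hi)=4, max(lo)=22)

Answer: (1,0,13) (1,1,4) (2,1,4) (2,2,4) (3,2,13) (3,3,13) (4,3,22) (4,4,21) (5,4,22)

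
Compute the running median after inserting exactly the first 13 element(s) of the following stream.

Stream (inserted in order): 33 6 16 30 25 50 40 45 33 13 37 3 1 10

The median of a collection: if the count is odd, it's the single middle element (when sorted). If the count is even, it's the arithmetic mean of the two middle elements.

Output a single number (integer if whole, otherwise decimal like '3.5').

Step 1: insert 33 -> lo=[33] (size 1, max 33) hi=[] (size 0) -> median=33
Step 2: insert 6 -> lo=[6] (size 1, max 6) hi=[33] (size 1, min 33) -> median=19.5
Step 3: insert 16 -> lo=[6, 16] (size 2, max 16) hi=[33] (size 1, min 33) -> median=16
Step 4: insert 30 -> lo=[6, 16] (size 2, max 16) hi=[30, 33] (size 2, min 30) -> median=23
Step 5: insert 25 -> lo=[6, 16, 25] (size 3, max 25) hi=[30, 33] (size 2, min 30) -> median=25
Step 6: insert 50 -> lo=[6, 16, 25] (size 3, max 25) hi=[30, 33, 50] (size 3, min 30) -> median=27.5
Step 7: insert 40 -> lo=[6, 16, 25, 30] (size 4, max 30) hi=[33, 40, 50] (size 3, min 33) -> median=30
Step 8: insert 45 -> lo=[6, 16, 25, 30] (size 4, max 30) hi=[33, 40, 45, 50] (size 4, min 33) -> median=31.5
Step 9: insert 33 -> lo=[6, 16, 25, 30, 33] (size 5, max 33) hi=[33, 40, 45, 50] (size 4, min 33) -> median=33
Step 10: insert 13 -> lo=[6, 13, 16, 25, 30] (size 5, max 30) hi=[33, 33, 40, 45, 50] (size 5, min 33) -> median=31.5
Step 11: insert 37 -> lo=[6, 13, 16, 25, 30, 33] (size 6, max 33) hi=[33, 37, 40, 45, 50] (size 5, min 33) -> median=33
Step 12: insert 3 -> lo=[3, 6, 13, 16, 25, 30] (size 6, max 30) hi=[33, 33, 37, 40, 45, 50] (size 6, min 33) -> median=31.5
Step 13: insert 1 -> lo=[1, 3, 6, 13, 16, 25, 30] (size 7, max 30) hi=[33, 33, 37, 40, 45, 50] (size 6, min 33) -> median=30

Answer: 30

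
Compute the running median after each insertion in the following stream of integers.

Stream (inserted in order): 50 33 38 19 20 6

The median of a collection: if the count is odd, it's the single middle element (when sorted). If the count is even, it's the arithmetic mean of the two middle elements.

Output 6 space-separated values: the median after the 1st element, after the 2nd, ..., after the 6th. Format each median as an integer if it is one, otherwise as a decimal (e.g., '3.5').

Step 1: insert 50 -> lo=[50] (size 1, max 50) hi=[] (size 0) -> median=50
Step 2: insert 33 -> lo=[33] (size 1, max 33) hi=[50] (size 1, min 50) -> median=41.5
Step 3: insert 38 -> lo=[33, 38] (size 2, max 38) hi=[50] (size 1, min 50) -> median=38
Step 4: insert 19 -> lo=[19, 33] (size 2, max 33) hi=[38, 50] (size 2, min 38) -> median=35.5
Step 5: insert 20 -> lo=[19, 20, 33] (size 3, max 33) hi=[38, 50] (size 2, min 38) -> median=33
Step 6: insert 6 -> lo=[6, 19, 20] (size 3, max 20) hi=[33, 38, 50] (size 3, min 33) -> median=26.5

Answer: 50 41.5 38 35.5 33 26.5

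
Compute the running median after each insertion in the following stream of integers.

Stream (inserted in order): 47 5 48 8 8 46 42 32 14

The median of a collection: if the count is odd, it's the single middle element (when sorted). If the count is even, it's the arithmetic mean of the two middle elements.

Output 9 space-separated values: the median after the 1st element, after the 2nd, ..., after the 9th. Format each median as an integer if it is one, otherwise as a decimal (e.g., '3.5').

Answer: 47 26 47 27.5 8 27 42 37 32

Derivation:
Step 1: insert 47 -> lo=[47] (size 1, max 47) hi=[] (size 0) -> median=47
Step 2: insert 5 -> lo=[5] (size 1, max 5) hi=[47] (size 1, min 47) -> median=26
Step 3: insert 48 -> lo=[5, 47] (size 2, max 47) hi=[48] (size 1, min 48) -> median=47
Step 4: insert 8 -> lo=[5, 8] (size 2, max 8) hi=[47, 48] (size 2, min 47) -> median=27.5
Step 5: insert 8 -> lo=[5, 8, 8] (size 3, max 8) hi=[47, 48] (size 2, min 47) -> median=8
Step 6: insert 46 -> lo=[5, 8, 8] (size 3, max 8) hi=[46, 47, 48] (size 3, min 46) -> median=27
Step 7: insert 42 -> lo=[5, 8, 8, 42] (size 4, max 42) hi=[46, 47, 48] (size 3, min 46) -> median=42
Step 8: insert 32 -> lo=[5, 8, 8, 32] (size 4, max 32) hi=[42, 46, 47, 48] (size 4, min 42) -> median=37
Step 9: insert 14 -> lo=[5, 8, 8, 14, 32] (size 5, max 32) hi=[42, 46, 47, 48] (size 4, min 42) -> median=32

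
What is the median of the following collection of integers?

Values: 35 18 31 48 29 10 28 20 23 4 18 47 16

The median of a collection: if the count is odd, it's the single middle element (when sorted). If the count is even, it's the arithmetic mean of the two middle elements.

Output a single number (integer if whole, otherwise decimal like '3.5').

Step 1: insert 35 -> lo=[35] (size 1, max 35) hi=[] (size 0) -> median=35
Step 2: insert 18 -> lo=[18] (size 1, max 18) hi=[35] (size 1, min 35) -> median=26.5
Step 3: insert 31 -> lo=[18, 31] (size 2, max 31) hi=[35] (size 1, min 35) -> median=31
Step 4: insert 48 -> lo=[18, 31] (size 2, max 31) hi=[35, 48] (size 2, min 35) -> median=33
Step 5: insert 29 -> lo=[18, 29, 31] (size 3, max 31) hi=[35, 48] (size 2, min 35) -> median=31
Step 6: insert 10 -> lo=[10, 18, 29] (size 3, max 29) hi=[31, 35, 48] (size 3, min 31) -> median=30
Step 7: insert 28 -> lo=[10, 18, 28, 29] (size 4, max 29) hi=[31, 35, 48] (size 3, min 31) -> median=29
Step 8: insert 20 -> lo=[10, 18, 20, 28] (size 4, max 28) hi=[29, 31, 35, 48] (size 4, min 29) -> median=28.5
Step 9: insert 23 -> lo=[10, 18, 20, 23, 28] (size 5, max 28) hi=[29, 31, 35, 48] (size 4, min 29) -> median=28
Step 10: insert 4 -> lo=[4, 10, 18, 20, 23] (size 5, max 23) hi=[28, 29, 31, 35, 48] (size 5, min 28) -> median=25.5
Step 11: insert 18 -> lo=[4, 10, 18, 18, 20, 23] (size 6, max 23) hi=[28, 29, 31, 35, 48] (size 5, min 28) -> median=23
Step 12: insert 47 -> lo=[4, 10, 18, 18, 20, 23] (size 6, max 23) hi=[28, 29, 31, 35, 47, 48] (size 6, min 28) -> median=25.5
Step 13: insert 16 -> lo=[4, 10, 16, 18, 18, 20, 23] (size 7, max 23) hi=[28, 29, 31, 35, 47, 48] (size 6, min 28) -> median=23

Answer: 23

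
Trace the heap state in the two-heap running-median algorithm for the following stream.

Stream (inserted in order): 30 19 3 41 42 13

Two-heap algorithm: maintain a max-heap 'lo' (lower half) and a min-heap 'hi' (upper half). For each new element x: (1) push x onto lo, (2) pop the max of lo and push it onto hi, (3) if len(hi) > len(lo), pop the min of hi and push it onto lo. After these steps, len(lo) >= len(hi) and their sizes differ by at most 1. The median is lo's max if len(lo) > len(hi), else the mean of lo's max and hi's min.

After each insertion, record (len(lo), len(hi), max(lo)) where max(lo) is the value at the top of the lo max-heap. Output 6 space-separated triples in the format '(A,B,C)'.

Answer: (1,0,30) (1,1,19) (2,1,19) (2,2,19) (3,2,30) (3,3,19)

Derivation:
Step 1: insert 30 -> lo=[30] hi=[] -> (len(lo)=1, len(hi)=0, max(lo)=30)
Step 2: insert 19 -> lo=[19] hi=[30] -> (len(lo)=1, len(hi)=1, max(lo)=19)
Step 3: insert 3 -> lo=[3, 19] hi=[30] -> (len(lo)=2, len(hi)=1, max(lo)=19)
Step 4: insert 41 -> lo=[3, 19] hi=[30, 41] -> (len(lo)=2, len(hi)=2, max(lo)=19)
Step 5: insert 42 -> lo=[3, 19, 30] hi=[41, 42] -> (len(lo)=3, len(hi)=2, max(lo)=30)
Step 6: insert 13 -> lo=[3, 13, 19] hi=[30, 41, 42] -> (len(lo)=3, len(hi)=3, max(lo)=19)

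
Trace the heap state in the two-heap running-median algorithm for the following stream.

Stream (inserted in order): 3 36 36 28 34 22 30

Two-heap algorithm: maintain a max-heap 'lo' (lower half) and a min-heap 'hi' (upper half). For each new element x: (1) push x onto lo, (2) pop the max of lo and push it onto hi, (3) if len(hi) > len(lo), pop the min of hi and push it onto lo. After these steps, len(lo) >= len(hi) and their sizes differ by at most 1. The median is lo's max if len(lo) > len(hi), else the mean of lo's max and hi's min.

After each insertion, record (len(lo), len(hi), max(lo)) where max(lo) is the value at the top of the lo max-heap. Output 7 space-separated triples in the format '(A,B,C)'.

Step 1: insert 3 -> lo=[3] hi=[] -> (len(lo)=1, len(hi)=0, max(lo)=3)
Step 2: insert 36 -> lo=[3] hi=[36] -> (len(lo)=1, len(hi)=1, max(lo)=3)
Step 3: insert 36 -> lo=[3, 36] hi=[36] -> (len(lo)=2, len(hi)=1, max(lo)=36)
Step 4: insert 28 -> lo=[3, 28] hi=[36, 36] -> (len(lo)=2, len(hi)=2, max(lo)=28)
Step 5: insert 34 -> lo=[3, 28, 34] hi=[36, 36] -> (len(lo)=3, len(hi)=2, max(lo)=34)
Step 6: insert 22 -> lo=[3, 22, 28] hi=[34, 36, 36] -> (len(lo)=3, len(hi)=3, max(lo)=28)
Step 7: insert 30 -> lo=[3, 22, 28, 30] hi=[34, 36, 36] -> (len(lo)=4, len(hi)=3, max(lo)=30)

Answer: (1,0,3) (1,1,3) (2,1,36) (2,2,28) (3,2,34) (3,3,28) (4,3,30)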